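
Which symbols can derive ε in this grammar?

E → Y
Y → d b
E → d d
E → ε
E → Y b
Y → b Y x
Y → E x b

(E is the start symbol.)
ε-productions: E → ε
So E is immediately nullable.
No further non-terminal can be added: every production for the remaining non-terminals contains a terminal or a non-nullable non-terminal.
Nullable = { 'E' }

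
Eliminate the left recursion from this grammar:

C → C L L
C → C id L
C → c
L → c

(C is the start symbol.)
C → c C'
C' → L L C'
C' → id L C'
C' → ε
L → c

C is directly left-recursive. The standard transformation for
  A → A α₁ | ... | A α_m | β₁ | ... | β_n
is
  A  → β₁ A' | ... | β_n A'
  A' → α₁ A' | ... | α_m A' | ε

C → c becomes C → c C'
C → C L L becomes C' → L L C'
C → C id L becomes C' → id L C'
Add C' → ε

Productions for other non-terminals are unchanged:
  L → c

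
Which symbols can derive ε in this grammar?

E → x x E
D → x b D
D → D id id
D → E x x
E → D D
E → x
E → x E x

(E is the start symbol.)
None

A non-terminal is nullable if it can derive ε (the empty string): either it has an ε-production, or it has a production whose right-hand side consists entirely of nullable non-terminals.

There are no ε-productions, so no non-terminal can derive ε.
No non-terminals are nullable.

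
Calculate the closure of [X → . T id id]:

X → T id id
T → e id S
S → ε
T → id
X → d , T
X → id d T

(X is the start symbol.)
To compute CLOSURE, for each item [A → α.Bβ] where B is a non-terminal, add [B → .γ] for all productions B → γ; repeat for the newly added items until nothing changes.

Start with: [X → . T id id]
  [X → . T id id] has the dot before T: add [T → . e id S], [T → . id]
No further items can be added.

CLOSURE = { [T → . e id S], [T → . id], [X → . T id id] }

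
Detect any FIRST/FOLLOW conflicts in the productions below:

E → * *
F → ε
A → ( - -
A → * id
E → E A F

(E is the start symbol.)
A FIRST/FOLLOW conflict occurs when a non-terminal N has a nullable alternative N → β (β ⇒* ε) and another alternative N → α with FIRST(α) ∩ FOLLOW(N) ≠ ∅: on such a lookahead the parser cannot decide between expanding α and letting N vanish via β.

Nullable non-terminals: F.
F has a nullable alternative but only one production, so nothing to check.

A, E have no nullable alternative, so no FIRST/FOLLOW check is needed there.

No FIRST/FOLLOW conflicts found.

Answer: No FIRST/FOLLOW conflicts.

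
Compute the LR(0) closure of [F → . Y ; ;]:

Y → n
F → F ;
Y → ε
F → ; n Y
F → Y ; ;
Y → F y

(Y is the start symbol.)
To compute CLOSURE, for each item [A → α.Bβ] where B is a non-terminal, add [B → .γ] for all productions B → γ; repeat for the newly added items until nothing changes.

Start with: [F → . Y ; ;]
  [F → . Y ; ;] has the dot before Y: add [Y → . n], [Y → .], [Y → . F y]
  [Y → . F y] has the dot before F: add [F → . F ;], [F → . ; n Y]
No further items can be added.

CLOSURE = { [F → . ; n Y], [F → . F ;], [F → . Y ; ;], [Y → . F y], [Y → . n], [Y → .] }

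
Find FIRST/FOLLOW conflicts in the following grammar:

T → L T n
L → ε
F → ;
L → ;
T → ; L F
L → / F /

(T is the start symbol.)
Nullable non-terminals: L.

L: nullable alternative(s) L → ε; FOLLOW(L) = { '/', ';' }
  L → ε: FIRST \ {ε} = { } — this is the only nullable alternative, skip
  L → ;: FIRST \ {ε} = { ';' } — overlaps FOLLOW(L) on { ';' }: CONFLICT
  L → / F /: FIRST \ {ε} = { '/' } — overlaps FOLLOW(L) on { '/' }: CONFLICT

F, T have no nullable alternative, so no FIRST/FOLLOW check is needed there.

So the grammar has 2 FIRST/FOLLOW conflicts (marked CONFLICT above).

Answer: Yes. L → ';' with FOLLOW(L) on { ';' }; L → '/' F '/' with FOLLOW(L) on { '/' }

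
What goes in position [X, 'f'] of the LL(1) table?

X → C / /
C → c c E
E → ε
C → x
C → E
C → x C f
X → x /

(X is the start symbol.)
Empty (error entry)

To find M[X, 'f'], we find productions for X where 'f' is in the predict set (PREDICT(N → α) = (FIRST(α) \ {ε}) ∪ (FOLLOW(N) if α ⇒* ε)).

Relevant sets:
  FIRST(C) = { 'c', 'x', ε }

X → C / /: PREDICT = { '/', 'c', 'x' }
X → x /: PREDICT = { 'x' }

M[X, 'f'] is empty (no production applies)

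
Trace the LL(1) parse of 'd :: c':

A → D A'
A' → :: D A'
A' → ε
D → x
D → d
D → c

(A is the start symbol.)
Stack is shown with the top on the left.

Stack      Input     Action
---------------------------
A $        d :: c $  output A → D A'
D A' $     d :: c $  output D → d
d A' $     d :: c $  match 'd'
A' $       :: c $    output A' → :: D A'
:: D A' $  :: c $    match '::'
D A' $     c $       output D → c
c A' $     c $       match 'c'
A' $       $         output A' → ε
$          $         accept

The string is accepted.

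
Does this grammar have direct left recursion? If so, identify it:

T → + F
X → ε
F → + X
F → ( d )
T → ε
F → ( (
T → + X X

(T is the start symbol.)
No direct left recursion

T → + F: starts with '+'
X → ε: starts with ε
F → + X: starts with '+'
F → ( d ): starts with '('
T → ε: starts with ε
F → ( (: starts with '('
T → + X X: starts with '+'

No direct left recursion found.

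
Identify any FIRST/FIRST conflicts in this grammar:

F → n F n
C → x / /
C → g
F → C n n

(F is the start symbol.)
A FIRST/FIRST conflict occurs when two productions N → α and N → β for the same non-terminal have FIRST(α) ∩ FIRST(β) ≠ ∅ (with ε ∈ FIRST of a nullable right-hand side, so two nullable alternatives also conflict).

FIRST sets of the non-terminals at (or reachable through a nullable prefix from) the front of some alternative:
  FIRST(C) = { 'g', 'x' }

Productions for F:
  F → n F n: FIRST = { 'n' }
  F → C n n: FIRST = { 'g', 'x' }
Productions for C:
  C → x / /: FIRST = { 'x' }
  C → g: FIRST = { 'g' }

All alternatives of each non-terminal have pairwise disjoint FIRST sets.

Answer: No FIRST/FIRST conflicts.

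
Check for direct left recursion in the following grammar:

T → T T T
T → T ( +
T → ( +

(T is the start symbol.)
Yes, T is left-recursive

T → T T T: LEFT RECURSIVE (starts with T)
T → T ( +: LEFT RECURSIVE (starts with T)
T → ( +: starts with '('

The grammar has direct left recursion on: T.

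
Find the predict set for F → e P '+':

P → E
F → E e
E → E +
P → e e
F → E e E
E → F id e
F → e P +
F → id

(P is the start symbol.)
{ 'e' }

PREDICT(F → e P '+') = (FIRST(RHS) \ {ε}) ∪ (FOLLOW(F) if ε ∈ FIRST(RHS), i.e. RHS ⇒* ε)
FIRST(e P '+') = { 'e' }
ε ∉ FIRST(e P '+'), so FOLLOW(F) is not added.
PREDICT(F → e P '+') = { 'e' }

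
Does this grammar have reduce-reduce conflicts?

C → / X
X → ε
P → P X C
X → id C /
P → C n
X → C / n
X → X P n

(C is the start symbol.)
No reduce-reduce conflicts

A reduce-reduce conflict occurs when an LR(0) state has two complete items [A → α .] and [B → β .] — both call for a reduction, and with no lookahead the parser cannot choose between them.

Augment with C' → C and build the canonical LR(0) collection (I0 = CLOSURE({[C' → . C]}), then GOTO on every symbol after a dot until no new states appear). It has 16 states:
  I0: { [C → . / X], [C' → . C] }  — shift
  I1: { [C → . / X], [C → / . X], [X → . C / n], [X → . X P n], [X → . id C /], [X → .] }  — shift, reduce
  I2: { [C' → C .] }  — accept
  I3: { [X → C . / n] }  — shift
  I4: { [C → . / X], [C → / X .], [P → . C n], [P → . P X C], [X → X . P n] }  — shift, reduce
  I5: { [C → . / X], [X → id . C /] }  — shift
  I6: { [X → id C . /] }  — shift
  I7: { [X → id C / .] }  — reduce
  I8: { [P → C . n] }  — shift
  I9: { [C → . / X], [P → P . X C], [X → . C / n], [X → . X P n], [X → . id C /], [X → .], [X → X P . n] }  — shift, reduce
  I10: { [C → . / X], [P → . C n], [P → . P X C], [P → P X . C], [X → X . P n] }  — shift
  I11: { [X → X P n .] }  — reduce
  I12: { [P → C . n], [P → P X C .] }  — shift, reduce
  I13: { [P → C n .] }  — reduce
  I14: { [X → C / . n] }  — shift
  I15: { [X → C / n .] }  — reduce

No state contains more than one complete item.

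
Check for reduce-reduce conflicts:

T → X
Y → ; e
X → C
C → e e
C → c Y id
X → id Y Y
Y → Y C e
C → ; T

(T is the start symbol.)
A reduce-reduce conflict occurs when an LR(0) state has two complete items [A → α .] and [B → β .] — both call for a reduction, and with no lookahead the parser cannot choose between them.

Augment with T' → T and build the canonical LR(0) collection (I0 = CLOSURE({[T' → . T]}), then GOTO on every symbol after a dot until no new states appear). It has 20 states:
  I0: { [C → . ; T], [C → . c Y id], [C → . e e], [T → . X], [T' → . T], [X → . C], [X → . id Y Y] }  — shift
  I1: { [C → . ; T], [C → . c Y id], [C → . e e], [C → ; . T], [T → . X], [X → . C], [X → . id Y Y] }  — shift
  I2: { [X → C .] }  — reduce
  I3: { [T' → T .] }  — accept
  I4: { [T → X .] }  — reduce
  I5: { [C → c . Y id], [Y → . ; e], [Y → . Y C e] }  — shift
  I6: { [C → e . e] }  — shift
  I7: { [X → id . Y Y], [Y → . ; e], [Y → . Y C e] }  — shift
  I8: { [Y → ; . e] }  — shift
  I9: { [C → . ; T], [C → . c Y id], [C → . e e], [X → id Y . Y], [Y → . ; e], [Y → . Y C e], [Y → Y . C e] }  — shift
  I10: { [C → . ; T], [C → . c Y id], [C → . e e], [C → ; . T], [T → . X], [X → . C], [X → . id Y Y], [Y → ; . e] }  — shift
  I11: { [Y → Y C . e] }  — shift
  I12: { [C → . ; T], [C → . c Y id], [C → . e e], [X → id Y Y .], [Y → Y . C e] }  — shift, reduce
  I13: { [Y → Y C e .] }  — reduce
  I14: { [C → ; T .] }  — reduce
  I15: { [C → e . e], [Y → ; e .] }  — shift, reduce
  I16: { [C → e e .] }  — reduce
  I17: { [Y → ; e .] }  — reduce
  I18: { [C → . ; T], [C → . c Y id], [C → . e e], [C → c Y . id], [Y → Y . C e] }  — shift
  I19: { [C → c Y id .] }  — reduce

No state contains more than one complete item.

Answer: No reduce-reduce conflicts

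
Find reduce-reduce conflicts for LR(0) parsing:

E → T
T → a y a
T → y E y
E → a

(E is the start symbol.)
A reduce-reduce conflict occurs when an LR(0) state has two complete items [A → α .] and [B → β .] — both call for a reduction, and with no lookahead the parser cannot choose between them.

Augment with E' → E and build the canonical LR(0) collection (I0 = CLOSURE({[E' → . E]}), then GOTO on every symbol after a dot until no new states appear). It has 9 states:
  I0: { [E → . T], [E → . a], [E' → . E], [T → . a y a], [T → . y E y] }  — shift
  I1: { [E' → E .] }  — accept
  I2: { [E → T .] }  — reduce
  I3: { [E → a .], [T → a . y a] }  — shift, reduce
  I4: { [E → . T], [E → . a], [T → . a y a], [T → . y E y], [T → y . E y] }  — shift
  I5: { [T → y E . y] }  — shift
  I6: { [T → y E y .] }  — reduce
  I7: { [T → a y . a] }  — shift
  I8: { [T → a y a .] }  — reduce

No state contains more than one complete item.

Answer: No reduce-reduce conflicts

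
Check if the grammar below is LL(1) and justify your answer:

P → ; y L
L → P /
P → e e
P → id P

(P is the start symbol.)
For P:
  PREDICT(P → ';' y L) = { ';' }
  PREDICT(P → e e) = { 'e' }
  PREDICT(P → id P) = { 'id' }
L has a single production, so nothing to check there.

All predict sets are disjoint. The grammar IS LL(1).

Answer: Yes, the grammar is LL(1).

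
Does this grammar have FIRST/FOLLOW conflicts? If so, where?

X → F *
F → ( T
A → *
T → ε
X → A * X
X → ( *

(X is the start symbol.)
No FIRST/FOLLOW conflicts.

A FIRST/FOLLOW conflict occurs when a non-terminal N has a nullable alternative N → β (β ⇒* ε) and another alternative N → α with FIRST(α) ∩ FOLLOW(N) ≠ ∅: on such a lookahead the parser cannot decide between expanding α and letting N vanish via β.

Nullable non-terminals: T.
T has a nullable alternative but only one production, so nothing to check.

A, F, X have no nullable alternative, so no FIRST/FOLLOW check is needed there.

No FIRST/FOLLOW conflicts found.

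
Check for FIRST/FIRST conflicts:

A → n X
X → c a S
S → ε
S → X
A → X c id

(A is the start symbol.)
No FIRST/FIRST conflicts.

A FIRST/FIRST conflict occurs when two productions N → α and N → β for the same non-terminal have FIRST(α) ∩ FIRST(β) ≠ ∅ (with ε ∈ FIRST of a nullable right-hand side, so two nullable alternatives also conflict).

FIRST sets of the non-terminals at (or reachable through a nullable prefix from) the front of some alternative:
  FIRST(X) = { 'c' }

Productions for A:
  A → n X: FIRST = { 'n' }
  A → X c id: FIRST = { 'c' }
Productions for S:
  S → ε: FIRST = { ε }
  S → X: FIRST = { 'c' }
X has only one production, so no FIRST/FIRST conflict is possible there.

All alternatives of each non-terminal have pairwise disjoint FIRST sets.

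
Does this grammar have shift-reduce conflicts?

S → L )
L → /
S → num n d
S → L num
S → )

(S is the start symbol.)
No shift-reduce conflicts

A shift-reduce conflict occurs when an LR(0) state has both:
  - a complete (reduce) item [A → α .] (dot at the end), and
  - a shift item [B → β . c γ] (dot before a terminal).

Augment with S' → S and build the canonical LR(0) collection (I0 = CLOSURE({[S' → . S]}), then GOTO on every symbol after a dot until no new states appear). It has 10 states:
  I0: { [L → . /], [S → . )], [S → . L )], [S → . L num], [S → . num n d], [S' → . S] }  — shift
  I1: { [S → ) .] }  — reduce
  I2: { [L → / .] }  — reduce
  I3: { [S → L . )], [S → L . num] }  — shift
  I4: { [S' → S .] }  — accept
  I5: { [S → num . n d] }  — shift
  I6: { [S → num n . d] }  — shift
  I7: { [S → num n d .] }  — reduce
  I8: { [S → L ) .] }  — reduce
  I9: { [S → L num .] }  — reduce

No state contains both a complete item and a shift item.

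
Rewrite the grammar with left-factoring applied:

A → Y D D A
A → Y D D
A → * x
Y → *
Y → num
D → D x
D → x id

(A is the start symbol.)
A → Y D D A'
A' → A
A' → ε
A → * x
Y → *
Y → num
D → D x
D → x id

Left-factoring transforms A → αβ₁ | αβ₂ into A → αA' and A' → β₁ | β₂
(α is the longest common prefix among the alternatives). Repeat until
no nonterminal has two alternatives with a common prefix.

Round 1: A has alternatives sharing prefix 'Y D D'. Introduce A': A → Y D D A'
  Add: A' → A
  Add: A' → ε

No remaining common prefixes — done.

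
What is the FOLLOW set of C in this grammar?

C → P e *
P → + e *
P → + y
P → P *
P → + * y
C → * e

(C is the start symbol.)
C is the start symbol, so $ ∈ FOLLOW(C).
C does not occur on any right-hand side.

Taking the union: FOLLOW(C) = { $ }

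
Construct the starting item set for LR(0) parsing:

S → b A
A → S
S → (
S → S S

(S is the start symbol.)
{ [S → . (], [S → . S S], [S → . b A], [S' → . S] }

First, augment the grammar with S' → S
I₀ = CLOSURE({ [S' → . S] }):
  [S' → . S] has the dot before S: add [S → . b A], [S → . (], [S → . S S]
No further items can be added.

I₀ = { [S → . (], [S → . S S], [S → . b A], [S' → . S] }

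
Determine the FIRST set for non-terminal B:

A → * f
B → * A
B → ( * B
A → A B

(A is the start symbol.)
From B → * A:
  - '*' is a terminal: add '*' and stop
From B → ( * B:
  - '(' is a terminal: add '(' and stop

Collecting: FIRST(B) = { '(', '*' }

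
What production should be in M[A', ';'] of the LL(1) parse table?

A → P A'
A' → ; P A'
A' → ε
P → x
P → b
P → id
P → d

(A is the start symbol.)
To find M[A', ';'], we find productions for A' where ';' is in the predict set (PREDICT(N → α) = (FIRST(α) \ {ε}) ∪ (FOLLOW(N) if α ⇒* ε)).

Relevant sets:
  FOLLOW(A') = { $ }

A' → ; P A': PREDICT = { ';' }
  ';' is in predict set, so this production goes in M[A', ';']
A' → ε: PREDICT = { $ }

M[A', ';'] = A' → ; P A'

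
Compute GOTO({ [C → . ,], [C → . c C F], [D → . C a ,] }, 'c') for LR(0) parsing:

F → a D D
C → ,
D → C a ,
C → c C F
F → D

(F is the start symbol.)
{ [C → . ,], [C → . c C F], [C → c . C F] }

GOTO(I, 'c') = CLOSURE({ [A → αX.β] : [A → α.Xβ] ∈ I, X = 'c' })

Items with dot before 'c', with the dot advanced:
  [C → . c C F] → [C → c . C F]
Closure of the advanced items:
  [C → c . C F] has the dot before C: add [C → . ,], [C → . c C F]

GOTO = { [C → . ,], [C → . c C F], [C → c . C F] }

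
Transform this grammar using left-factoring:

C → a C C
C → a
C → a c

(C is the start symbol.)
C → a C'
C' → C C
C' → ε
C' → c

Left-factoring transforms A → αβ₁ | αβ₂ into A → αA' and A' → β₁ | β₂
(α is the longest common prefix among the alternatives). Repeat until
no nonterminal has two alternatives with a common prefix.

Round 1: C has alternatives sharing prefix 'a'. Introduce C': C → a C'
  Add: C' → C C
  Add: C' → ε
  Add: C' → c

No remaining common prefixes — done.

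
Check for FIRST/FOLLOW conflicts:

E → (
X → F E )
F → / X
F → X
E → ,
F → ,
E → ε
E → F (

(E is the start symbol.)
No FIRST/FOLLOW conflicts.

Nullable non-terminals: E.
FIRST sets used below: FIRST(F) = { ',', '/' }

E: nullable alternative(s) E → ε; FOLLOW(E) = { $, ')' }
  E → (: FIRST \ {ε} = { '(' } — disjoint from FOLLOW(E)
  E → ,: FIRST \ {ε} = { ',' } — disjoint from FOLLOW(E)
  E → ε: FIRST \ {ε} = { } — this is the only nullable alternative, skip
  E → F (: FIRST \ {ε} = { ',', '/' } — disjoint from FOLLOW(E)

F, X have no nullable alternative, so no FIRST/FOLLOW check is needed there.

No FIRST/FOLLOW conflicts found.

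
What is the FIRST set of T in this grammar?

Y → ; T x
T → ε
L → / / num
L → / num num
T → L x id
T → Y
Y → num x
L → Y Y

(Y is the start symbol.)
{ '/', ';', 'num', ε }

FIRST sets of the other non-terminals involved (by the same procedure, iterated to a fixed point):
  FIRST(L) = { '/', ';', 'num' }
  FIRST(Y) = { ';', 'num' }

From T → ε:
  - ε-production, so ε ∈ FIRST(T)
From T → L x id:
  - L is a non-terminal: add FIRST(L) \ {ε} = { '/', ';', 'num' }
    L is not nullable, so stop
From T → Y:
  - Y is a non-terminal: add FIRST(Y) \ {ε} = { ';', 'num' }
    Y is not nullable, so stop

Collecting: FIRST(T) = { '/', ';', 'num', ε }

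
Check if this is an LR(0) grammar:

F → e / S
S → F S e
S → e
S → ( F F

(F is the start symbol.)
A grammar is LR(0) if no state in the canonical LR(0) collection has:
  - both a shift item (dot before a terminal) and a complete item (shift-reduce conflict), or
  - two or more complete items (reduce-reduce conflict; the accept item [F' → F .] counts as a complete item here).

Augment with F' → F and build the canonical LR(0) collection (I0 = CLOSURE({[F' → . F]}), then GOTO on every symbol after a dot until no new states appear). It has 12 states:
  I0: { [F → . e / S], [F' → . F] }  — shift
  I1: { [F' → F .] }  — accept
  I2: { [F → e . / S] }  — shift
  I3: { [F → . e / S], [F → e / . S], [S → . ( F F], [S → . F S e], [S → . e] }  — shift
  I4: { [F → . e / S], [S → ( . F F] }  — shift
  I5: { [F → . e / S], [S → . ( F F], [S → . F S e], [S → . e], [S → F . S e] }  — shift
  I6: { [F → e / S .] }  — reduce
  I7: { [F → e . / S], [S → e .] }  — shift, reduce
  I8: { [S → F S . e] }  — shift
  I9: { [S → F S e .] }  — reduce
  I10: { [F → . e / S], [S → ( F . F] }  — shift
  I11: { [S → ( F F .] }  — reduce

Conflict in state I7:
  Shift-reduce conflict between [S → e .] and [F → e . / S]
So the grammar is NOT LR(0).

Answer: No. Shift-reduce conflict between [S → e .] and [F → e . / S]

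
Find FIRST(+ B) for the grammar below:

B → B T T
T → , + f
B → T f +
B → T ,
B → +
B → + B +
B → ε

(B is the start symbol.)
{ '+' }

To compute FIRST(+ B), process the symbols left to right:
Symbol + is a terminal. Add '+' and stop.
FIRST(+ B) = { '+' }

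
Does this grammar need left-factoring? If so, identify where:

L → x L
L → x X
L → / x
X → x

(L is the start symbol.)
Yes, L has productions with common prefix 'x'

Left-factoring is needed when two productions for the same non-terminal
share a common prefix on the right-hand side.

Productions for L:
  L → x L
  L → x X
  L → / x

Found common prefix 'x' in productions for L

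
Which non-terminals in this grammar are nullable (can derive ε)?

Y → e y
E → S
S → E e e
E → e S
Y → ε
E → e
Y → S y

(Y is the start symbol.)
ε-productions: Y → ε
So Y is immediately nullable.
No further non-terminal can be added: every production for the remaining non-terminals contains a terminal or a non-nullable non-terminal.
Nullable = { 'Y' }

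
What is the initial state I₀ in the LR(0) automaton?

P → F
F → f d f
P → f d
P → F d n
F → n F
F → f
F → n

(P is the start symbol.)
First, augment the grammar with P' → P
I₀ = CLOSURE({ [P' → . P] }):
  [P' → . P] has the dot before P: add [P → . F], [P → . f d], [P → . F d n]
  [P → . F] has the dot before F: add [F → . f d f], [F → . n F], [F → . f], [F → . n]
No further items can be added.

I₀ = { [F → . f d f], [F → . f], [F → . n F], [F → . n], [P → . F d n], [P → . F], [P → . f d], [P' → . P] }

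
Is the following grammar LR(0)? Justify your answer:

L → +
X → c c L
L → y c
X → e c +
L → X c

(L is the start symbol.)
Augment with L' → L and build the canonical LR(0) collection (I0 = CLOSURE({[L' → . L]}), then GOTO on every symbol after a dot until no new states appear). It has 13 states:
  I0: { [L → . +], [L → . X c], [L → . y c], [L' → . L], [X → . c c L], [X → . e c +] }  — shift
  I1: { [L → + .] }  — reduce
  I2: { [L' → L .] }  — accept
  I3: { [L → X . c] }  — shift
  I4: { [X → c . c L] }  — shift
  I5: { [X → e . c +] }  — shift
  I6: { [L → y . c] }  — shift
  I7: { [L → y c .] }  — reduce
  I8: { [X → e c . +] }  — shift
  I9: { [X → e c + .] }  — reduce
  I10: { [L → . +], [L → . X c], [L → . y c], [X → . c c L], [X → . e c +], [X → c c . L] }  — shift
  I11: { [X → c c L .] }  — reduce
  I12: { [L → X c .] }  — reduce

Every state is either a pure shift/goto state or contains exactly one complete item and nothing to shift — no conflicts. The grammar is LR(0).

Answer: Yes, the grammar is LR(0)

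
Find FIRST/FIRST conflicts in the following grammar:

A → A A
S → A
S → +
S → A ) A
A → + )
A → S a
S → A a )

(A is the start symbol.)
FIRST sets of the non-terminals at (or reachable through a nullable prefix from) the front of some alternative:
  FIRST(A) = { '+' }
  FIRST(S) = { '+' }

Productions for A:
  A → A A: FIRST = { '+' }
  A → + ): FIRST = { '+' }
  A → S a: FIRST = { '+' }
Productions for S:
  S → A: FIRST = { '+' }
  S → +: FIRST = { '+' }
  S → A ) A: FIRST = { '+' }
  S → A a ): FIRST = { '+' }

Conflict for A: A → A A and A → + )
  Overlap: { '+' }
Conflict for A: A → A A and A → S a
  Overlap: { '+' }
Conflict for A: A → + ) and A → S a
  Overlap: { '+' }
Conflict for S: S → A and S → +
  Overlap: { '+' }
Conflict for S: S → A and S → A ) A
  Overlap: { '+' }
Conflict for S: S → A and S → A a )
  Overlap: { '+' }
Conflict for S: S → + and S → A ) A
  Overlap: { '+' }
Conflict for S: S → + and S → A a )
  Overlap: { '+' }
Conflict for S: S → A ) A and S → A a )
  Overlap: { '+' }

Answer: Yes. A → A A / A → '+' ')' on { '+' }; A → A A / A → S a on { '+' }; A → '+' ')' / A → S a on { '+' }; S → A / S → '+' on { '+' }; S → A / S → A ')' A on { '+' }; S → A / S → A a ')' on { '+' }; S → '+' / S → A ')' A on { '+' }; S → '+' / S → A a ')' on { '+' }; S → A ')' A / S → A a ')' on { '+' }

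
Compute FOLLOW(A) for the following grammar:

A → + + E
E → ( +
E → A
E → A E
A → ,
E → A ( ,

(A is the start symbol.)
A is the start symbol, so $ ∈ FOLLOW(A).
In E → A: A is at the end, add FOLLOW(E)
In E → A E: A is followed by E, add FIRST(E) \ {ε} = { '(', '+', ',' }
In E → A ( ,: A is followed by '(' ',', add FIRST('(' ',') \ {ε} = { '(' }

The FOLLOW sets referred to above (computed the same way, to a fixed point):
  FOLLOW(E) = { $, '(', '+', ',' }

Taking the union: FOLLOW(A) = { $, '(', '+', ',' }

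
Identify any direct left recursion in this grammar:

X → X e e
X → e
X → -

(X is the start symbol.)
Yes, X is left-recursive

Direct left recursion occurs when N → N α for some non-terminal N (the right-hand side begins with the left-hand side itself).

X → X e e: LEFT RECURSIVE (starts with X)
X → e: starts with e
X → -: starts with '-'

The grammar has direct left recursion on: X.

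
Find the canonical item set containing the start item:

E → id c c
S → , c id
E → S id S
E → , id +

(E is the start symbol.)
{ [E → . , id +], [E → . S id S], [E → . id c c], [E' → . E], [S → . , c id] }

First, augment the grammar with E' → E
I₀ = CLOSURE({ [E' → . E] }):
  [E' → . E] has the dot before E: add [E → . id c c], [E → . S id S], [E → . , id +]
  [E → . S id S] has the dot before S: add [S → . , c id]
No further items can be added.

I₀ = { [E → . , id +], [E → . S id S], [E → . id c c], [E' → . E], [S → . , c id] }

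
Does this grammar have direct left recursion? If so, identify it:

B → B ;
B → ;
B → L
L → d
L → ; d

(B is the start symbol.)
Direct left recursion occurs when N → N α for some non-terminal N (the right-hand side begins with the left-hand side itself).

B → B ;: LEFT RECURSIVE (starts with B)
B → ;: starts with ';'
B → L: starts with L
L → d: starts with d
L → ; d: starts with ';'

The grammar has direct left recursion on: B.

Answer: Yes, B is left-recursive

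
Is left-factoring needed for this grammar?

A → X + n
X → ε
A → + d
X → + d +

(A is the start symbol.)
Left-factoring is needed when two productions for the same non-terminal
share a common prefix on the right-hand side.

Productions for A:
  A → X + n
  A → + d
Productions for X:
  X → ε
  X → + d +

No common prefixes found.

Answer: No, left-factoring is not needed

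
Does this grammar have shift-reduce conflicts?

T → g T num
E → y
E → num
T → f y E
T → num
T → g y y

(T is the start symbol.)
No shift-reduce conflicts

A shift-reduce conflict occurs when an LR(0) state has both:
  - a complete (reduce) item [A → α .] (dot at the end), and
  - a shift item [B → β . c γ] (dot before a terminal).

Augment with T' → T and build the canonical LR(0) collection (I0 = CLOSURE({[T' → . T]}), then GOTO on every symbol after a dot until no new states appear). It has 13 states:
  I0: { [T → . f y E], [T → . g T num], [T → . g y y], [T → . num], [T' → . T] }  — shift
  I1: { [T' → T .] }  — accept
  I2: { [T → f . y E] }  — shift
  I3: { [T → . f y E], [T → . g T num], [T → . g y y], [T → . num], [T → g . T num], [T → g . y y] }  — shift
  I4: { [T → num .] }  — reduce
  I5: { [T → g T . num] }  — shift
  I6: { [T → g y . y] }  — shift
  I7: { [T → g y y .] }  — reduce
  I8: { [T → g T num .] }  — reduce
  I9: { [E → . num], [E → . y], [T → f y . E] }  — shift
  I10: { [T → f y E .] }  — reduce
  I11: { [E → num .] }  — reduce
  I12: { [E → y .] }  — reduce

No state contains both a complete item and a shift item.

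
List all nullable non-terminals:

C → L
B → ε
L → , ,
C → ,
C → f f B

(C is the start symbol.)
A non-terminal is nullable if it can derive ε (the empty string): either it has an ε-production, or it has a production whose right-hand side consists entirely of nullable non-terminals.

ε-productions: B → ε
So B is immediately nullable.
No further non-terminal can be added: every production for the remaining non-terminals contains a terminal or a non-nullable non-terminal.
Nullable = { 'B' }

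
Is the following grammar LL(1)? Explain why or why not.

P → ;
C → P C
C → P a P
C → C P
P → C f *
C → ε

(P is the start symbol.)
No. Predict set conflict for P: { ';' }

A grammar is LL(1) if for each non-terminal N with multiple productions, the predict sets of those productions are pairwise disjoint, where PREDICT(N → α) = (FIRST(α) \ {ε}) ∪ (FOLLOW(N) if α ⇒* ε).

Relevant sets:
  FIRST(C) = { ';', 'f', ε }
  FIRST(P) = { ';', 'f' }
  FOLLOW(C) = { ';', 'f' }

For P:
  PREDICT(P → ';') = { ';' }
  PREDICT(P → C f '*') = { ';', 'f' }
For C:
  PREDICT(C → P C) = { ';', 'f' }
  PREDICT(C → P a P) = { ';', 'f' }
  PREDICT(C → C P) = { ';', 'f' }
  PREDICT(C → ε) = { ';', 'f' }

Conflict found: Predict set conflict for P: { ';' }
The grammar is NOT LL(1).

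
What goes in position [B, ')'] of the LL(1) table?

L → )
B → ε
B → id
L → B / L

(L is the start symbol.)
Empty (error entry)

To find M[B, ')'], we find productions for B where ')' is in the predict set (PREDICT(N → α) = (FIRST(α) \ {ε}) ∪ (FOLLOW(N) if α ⇒* ε)).

Relevant sets:
  FOLLOW(B) = { '/' }

B → ε: PREDICT = { '/' }
B → id: PREDICT = { 'id' }

M[B, ')'] is empty (no production applies)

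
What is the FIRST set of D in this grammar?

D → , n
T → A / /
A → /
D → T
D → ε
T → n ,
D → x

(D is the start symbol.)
FIRST sets of the other non-terminals involved (by the same procedure, iterated to a fixed point):
  FIRST(T) = { '/', 'n' }

From D → , n:
  - ',' is a terminal: add ',' and stop
From D → T:
  - T is a non-terminal: add FIRST(T) \ {ε} = { '/', 'n' }
    T is not nullable, so stop
From D → ε:
  - ε-production, so ε ∈ FIRST(D)
From D → x:
  - x is a terminal: add 'x' and stop

Collecting: FIRST(D) = { ',', '/', 'n', 'x', ε }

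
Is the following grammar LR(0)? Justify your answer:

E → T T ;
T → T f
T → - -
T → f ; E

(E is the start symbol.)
No. Shift-reduce conflict between [T → T f .] and [T → f . ; E]

A grammar is LR(0) if no state in the canonical LR(0) collection has:
  - both a shift item (dot before a terminal) and a complete item (shift-reduce conflict), or
  - two or more complete items (reduce-reduce conflict; the accept item [E' → E .] counts as a complete item here).

Augment with E' → E and build the canonical LR(0) collection (I0 = CLOSURE({[E' → . E]}), then GOTO on every symbol after a dot until no new states appear). It has 12 states:
  I0: { [E → . T T ;], [E' → . E], [T → . - -], [T → . T f], [T → . f ; E] }  — shift
  I1: { [T → - . -] }  — shift
  I2: { [E' → E .] }  — accept
  I3: { [E → T . T ;], [T → . - -], [T → . T f], [T → . f ; E], [T → T . f] }  — shift
  I4: { [T → f . ; E] }  — shift
  I5: { [E → . T T ;], [T → . - -], [T → . T f], [T → . f ; E], [T → f ; . E] }  — shift
  I6: { [T → f ; E .] }  — reduce
  I7: { [E → T T . ;], [T → T . f] }  — shift
  I8: { [T → T f .], [T → f . ; E] }  — shift, reduce
  I9: { [E → T T ; .] }  — reduce
  I10: { [T → T f .] }  — reduce
  I11: { [T → - - .] }  — reduce

Conflict in state I8:
  Shift-reduce conflict between [T → T f .] and [T → f . ; E]
So the grammar is NOT LR(0).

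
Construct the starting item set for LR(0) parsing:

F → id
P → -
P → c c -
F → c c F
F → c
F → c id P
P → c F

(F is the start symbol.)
{ [F → . c c F], [F → . c id P], [F → . c], [F → . id], [F' → . F] }

First, augment the grammar with F' → F
I₀ = CLOSURE({ [F' → . F] }):
  [F' → . F] has the dot before F: add [F → . id], [F → . c c F], [F → . c], [F → . c id P]
No further items can be added.

I₀ = { [F → . c c F], [F → . c id P], [F → . c], [F → . id], [F' → . F] }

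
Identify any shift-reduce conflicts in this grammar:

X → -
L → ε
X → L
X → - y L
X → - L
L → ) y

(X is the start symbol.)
Yes — I0: [L → .] vs [L → . ) y]; I2: [L → .] vs [L → . ) y]; I6: [L → .] vs [L → . ) y]

A shift-reduce conflict occurs when an LR(0) state has both:
  - a complete (reduce) item [A → α .] (dot at the end), and
  - a shift item [B → β . c γ] (dot before a terminal).

Augment with X' → X and build the canonical LR(0) collection (I0 = CLOSURE({[X' → . X]}), then GOTO on every symbol after a dot until no new states appear). It has 9 states:
  I0: { [L → . ) y], [L → .], [X → . - L], [X → . - y L], [X → . -], [X → . L], [X' → . X] }  — shift, reduce
  I1: { [L → ) . y] }  — shift
  I2: { [L → . ) y], [L → .], [X → - . L], [X → - . y L], [X → - .] }  — shift, 2 reduces
  I3: { [X → L .] }  — reduce
  I4: { [X' → X .] }  — accept
  I5: { [X → - L .] }  — reduce
  I6: { [L → . ) y], [L → .], [X → - y . L] }  — shift, reduce
  I7: { [X → - y L .] }  — reduce
  I8: { [L → ) y .] }  — reduce

I0 contains reduce item [L → .] and shift items [L → . ) y], [X → . -], [X → . - L], [X → . - y L] — shift-reduce conflict.
I2 contains reduce items [L → .], [X → - .] and shift items [L → . ) y], [X → - . y L] — shift-reduce conflict.
I6 contains reduce item [L → .] and shift item [L → . ) y] — shift-reduce conflict.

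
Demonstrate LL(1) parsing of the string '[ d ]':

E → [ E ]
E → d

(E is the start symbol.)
Stack is shown with the top on the left.

Stack    Input    Action
------------------------
E $      [ d ] $  output E → [ E ]
[ E ] $  [ d ] $  match '['
E ] $    d ] $    output E → d
d ] $    d ] $    match 'd'
] $      ] $      match ']'
$        $        accept

The string is accepted.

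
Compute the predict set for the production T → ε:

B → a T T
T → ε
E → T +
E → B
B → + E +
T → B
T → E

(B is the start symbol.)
{ $, '+', 'a' }

PREDICT(T → ε) = (FIRST(RHS) \ {ε}) ∪ (FOLLOW(T) if ε ∈ FIRST(RHS), i.e. RHS ⇒* ε)
The right-hand side is ε (FIRST(ε) = { ε }), so the predict set is FOLLOW(T) = { $, '+', 'a' }
PREDICT(T → ε) = { $, '+', 'a' }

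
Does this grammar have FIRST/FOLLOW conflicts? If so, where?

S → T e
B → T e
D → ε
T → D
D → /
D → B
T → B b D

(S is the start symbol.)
Yes. D → B with FOLLOW(D) on { 'e' }; T → B b D with FOLLOW(T) on { 'e' }

A FIRST/FOLLOW conflict occurs when a non-terminal N has a nullable alternative N → β (β ⇒* ε) and another alternative N → α with FIRST(α) ∩ FOLLOW(N) ≠ ∅: on such a lookahead the parser cannot decide between expanding α and letting N vanish via β.

Nullable non-terminals: D, T.
FIRST sets used below: FIRST(B) = { '/', 'e' }, FIRST(D) = { '/', 'e', ε }

D: nullable alternative(s) D → ε; FOLLOW(D) = { 'e' }
  D → ε: FIRST \ {ε} = { } — this is the only nullable alternative, skip
  D → /: FIRST \ {ε} = { '/' } — disjoint from FOLLOW(D)
  D → B: FIRST \ {ε} = { '/', 'e' } — overlaps FOLLOW(D) on { 'e' }: CONFLICT

T: nullable alternative(s) T → D; FOLLOW(T) = { 'e' }
  T → D: FIRST \ {ε} = { '/', 'e' } — this is the only nullable alternative, skip
  T → B b D: FIRST \ {ε} = { '/', 'e' } — overlaps FOLLOW(T) on { 'e' }: CONFLICT

B, S have no nullable alternative, so no FIRST/FOLLOW check is needed there.

So the grammar has 2 FIRST/FOLLOW conflicts (marked CONFLICT above).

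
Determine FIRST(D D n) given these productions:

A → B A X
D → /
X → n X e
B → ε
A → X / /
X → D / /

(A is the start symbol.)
FIRST sets of the non-terminals involved (from the grammar, by fixed-point iteration):
  FIRST(D) = { '/' }

To compute FIRST(D D n), process the symbols left to right:
Symbol D is a non-terminal. Add FIRST(D) \ {ε} = { '/' }
D is not nullable (ε ∉ FIRST(D)), so stop here.
FIRST(D D n) = { '/' }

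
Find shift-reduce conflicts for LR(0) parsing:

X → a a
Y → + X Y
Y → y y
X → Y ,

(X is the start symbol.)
Augment with X' → X and build the canonical LR(0) collection (I0 = CLOSURE({[X' → . X]}), then GOTO on every symbol after a dot until no new states appear). It has 11 states:
  I0: { [X → . Y ,], [X → . a a], [X' → . X], [Y → . + X Y], [Y → . y y] }  — shift
  I1: { [X → . Y ,], [X → . a a], [Y → + . X Y], [Y → . + X Y], [Y → . y y] }  — shift
  I2: { [X' → X .] }  — accept
  I3: { [X → Y . ,] }  — shift
  I4: { [X → a . a] }  — shift
  I5: { [Y → y . y] }  — shift
  I6: { [Y → y y .] }  — reduce
  I7: { [X → a a .] }  — reduce
  I8: { [X → Y , .] }  — reduce
  I9: { [Y → + X . Y], [Y → . + X Y], [Y → . y y] }  — shift
  I10: { [Y → + X Y .] }  — reduce

No state contains both a complete item and a shift item.

Answer: No shift-reduce conflicts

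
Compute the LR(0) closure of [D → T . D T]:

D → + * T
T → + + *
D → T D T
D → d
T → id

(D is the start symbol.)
Start with: [D → T . D T]
  [D → T . D T] has the dot before D: add [D → . + * T], [D → . T D T], [D → . d]
  [D → . T D T] has the dot before T: add [T → . + + *], [T → . id]
No further items can be added.

CLOSURE = { [D → . + * T], [D → . T D T], [D → . d], [D → T . D T], [T → . + + *], [T → . id] }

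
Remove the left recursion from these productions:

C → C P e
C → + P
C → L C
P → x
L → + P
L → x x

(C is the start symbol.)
C is directly left-recursive. The standard transformation for
  A → A α₁ | ... | A α_m | β₁ | ... | β_n
is
  A  → β₁ A' | ... | β_n A'
  A' → α₁ A' | ... | α_m A' | ε

C → + P becomes C → + P C'
C → L C becomes C → L C C'
C → C P e becomes C' → P e C'
Add C' → ε

Productions for other non-terminals are unchanged:
  P → x
  L → + P
  L → x x

Resulting grammar:
C → + P C'
C → L C C'
C' → P e C'
C' → ε
P → x
L → + P
L → x x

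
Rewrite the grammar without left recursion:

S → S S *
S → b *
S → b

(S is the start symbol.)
S → b * S'
S → b S'
S' → S * S'
S' → ε

S is directly left-recursive. The standard transformation for
  A → A α₁ | ... | A α_m | β₁ | ... | β_n
is
  A  → β₁ A' | ... | β_n A'
  A' → α₁ A' | ... | α_m A' | ε

S → b * becomes S → b * S'
S → b becomes S → b S'
S → S S * becomes S' → S * S'
Add S' → ε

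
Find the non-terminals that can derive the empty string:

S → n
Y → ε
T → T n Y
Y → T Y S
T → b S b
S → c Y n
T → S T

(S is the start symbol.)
{ 'Y' }

ε-productions: Y → ε
So Y is immediately nullable.
No further non-terminal can be added: every production for the remaining non-terminals contains a terminal or a non-nullable non-terminal.
Nullable = { 'Y' }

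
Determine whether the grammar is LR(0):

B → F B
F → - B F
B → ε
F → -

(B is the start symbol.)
Augment with B' → B and build the canonical LR(0) collection (I0 = CLOSURE({[B' → . B]}), then GOTO on every symbol after a dot until no new states appear). It has 7 states:
  I0: { [B → . F B], [B → .], [B' → . B], [F → . - B F], [F → . -] }  — shift, reduce
  I1: { [B → . F B], [B → .], [F → - . B F], [F → - .], [F → . - B F], [F → . -] }  — shift, 2 reduces
  I2: { [B' → B .] }  — accept
  I3: { [B → . F B], [B → .], [B → F . B], [F → . - B F], [F → . -] }  — shift, reduce
  I4: { [B → F B .] }  — reduce
  I5: { [F → - B . F], [F → . - B F], [F → . -] }  — shift
  I6: { [F → - B F .] }  — reduce

Conflict in state I0:
  Shift-reduce conflict between [B → .] and [F → . -]
So the grammar is NOT LR(0).

Answer: No. Shift-reduce conflict between [B → .] and [F → . -]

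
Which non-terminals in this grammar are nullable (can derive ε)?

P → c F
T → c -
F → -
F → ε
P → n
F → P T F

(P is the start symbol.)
{ 'F' }

A non-terminal is nullable if it can derive ε (the empty string): either it has an ε-production, or it has a production whose right-hand side consists entirely of nullable non-terminals.

ε-productions: F → ε
So F is immediately nullable.
No further non-terminal can be added: every production for the remaining non-terminals contains a terminal or a non-nullable non-terminal.
Nullable = { 'F' }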